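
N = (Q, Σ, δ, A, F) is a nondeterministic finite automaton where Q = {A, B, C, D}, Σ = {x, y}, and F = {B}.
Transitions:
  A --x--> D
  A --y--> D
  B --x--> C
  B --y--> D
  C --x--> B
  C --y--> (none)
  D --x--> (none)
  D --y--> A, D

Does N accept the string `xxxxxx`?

Start: {A}
read x: {D}
read x: {}
The reachable set is empty and stays empty for the remaining 4 symbols.
Reachable ∩ accepting = {} — empty.

rejected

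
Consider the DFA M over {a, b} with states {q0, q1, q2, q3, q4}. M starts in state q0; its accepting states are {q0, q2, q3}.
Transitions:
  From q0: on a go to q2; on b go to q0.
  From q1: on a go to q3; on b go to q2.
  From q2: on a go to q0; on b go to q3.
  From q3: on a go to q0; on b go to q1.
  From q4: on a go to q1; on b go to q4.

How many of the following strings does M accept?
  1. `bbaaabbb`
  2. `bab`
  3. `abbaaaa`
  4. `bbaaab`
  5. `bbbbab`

5

`bbaaabbb`: accepted
`bab`: accepted
`abbaaaa`: accepted
`bbaaab`: accepted
`bbbbab`: accepted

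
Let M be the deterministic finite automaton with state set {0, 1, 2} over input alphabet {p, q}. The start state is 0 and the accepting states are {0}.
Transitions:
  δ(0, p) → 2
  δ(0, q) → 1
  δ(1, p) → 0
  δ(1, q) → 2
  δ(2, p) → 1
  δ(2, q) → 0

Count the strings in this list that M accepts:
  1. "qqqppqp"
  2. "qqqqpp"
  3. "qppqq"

0

"qqqppqp": rejected
"qqqqpp": rejected
"qppqq": rejected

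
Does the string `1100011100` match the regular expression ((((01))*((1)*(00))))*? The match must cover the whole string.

Split into 2 pieces 1100 · 011100; each matches (((01))*((1)*(00))).

yes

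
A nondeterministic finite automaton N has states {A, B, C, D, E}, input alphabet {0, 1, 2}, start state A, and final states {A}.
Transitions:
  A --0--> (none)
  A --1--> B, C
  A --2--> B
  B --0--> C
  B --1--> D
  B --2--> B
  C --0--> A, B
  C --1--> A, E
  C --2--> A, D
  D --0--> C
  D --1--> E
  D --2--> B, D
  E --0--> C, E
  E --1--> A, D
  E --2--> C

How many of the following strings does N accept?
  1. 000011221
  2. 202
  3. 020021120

1

000011221: rejected
202: accepted
020021120: rejected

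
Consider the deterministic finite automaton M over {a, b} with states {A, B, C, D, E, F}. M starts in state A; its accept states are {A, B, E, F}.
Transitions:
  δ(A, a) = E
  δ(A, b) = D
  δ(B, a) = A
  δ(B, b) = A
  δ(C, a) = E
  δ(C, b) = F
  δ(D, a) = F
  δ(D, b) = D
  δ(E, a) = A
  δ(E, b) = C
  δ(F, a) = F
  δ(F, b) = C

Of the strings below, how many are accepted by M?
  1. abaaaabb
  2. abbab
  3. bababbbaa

abaaaabb: rejected
abbab: rejected
bababbbaa: accepted

1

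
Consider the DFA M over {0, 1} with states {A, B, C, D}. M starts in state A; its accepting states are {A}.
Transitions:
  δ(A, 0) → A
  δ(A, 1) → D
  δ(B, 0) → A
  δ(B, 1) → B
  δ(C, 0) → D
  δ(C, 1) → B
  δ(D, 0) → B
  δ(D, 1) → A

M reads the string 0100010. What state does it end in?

B

A --0--> A
A --1--> D
D --0--> B
B --0--> A
A --0--> A
A --1--> D
D --0--> B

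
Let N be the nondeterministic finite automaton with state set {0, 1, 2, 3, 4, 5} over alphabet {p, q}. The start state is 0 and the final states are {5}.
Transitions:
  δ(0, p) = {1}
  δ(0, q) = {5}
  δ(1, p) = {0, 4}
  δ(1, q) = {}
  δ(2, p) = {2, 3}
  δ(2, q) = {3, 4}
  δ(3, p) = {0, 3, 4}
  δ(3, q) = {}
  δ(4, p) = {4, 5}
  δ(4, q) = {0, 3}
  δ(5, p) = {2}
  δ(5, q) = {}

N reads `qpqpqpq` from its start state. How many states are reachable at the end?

4

Start: {0}
read q: {5}
read p: {2}
read q: {3, 4}
read p: {0, 3, 4, 5}
read q: {0, 3, 5}
read p: {0, 1, 2, 3, 4}
read q: {0, 3, 4, 5}
Final reachable set {0, 3, 4, 5} has 4 states.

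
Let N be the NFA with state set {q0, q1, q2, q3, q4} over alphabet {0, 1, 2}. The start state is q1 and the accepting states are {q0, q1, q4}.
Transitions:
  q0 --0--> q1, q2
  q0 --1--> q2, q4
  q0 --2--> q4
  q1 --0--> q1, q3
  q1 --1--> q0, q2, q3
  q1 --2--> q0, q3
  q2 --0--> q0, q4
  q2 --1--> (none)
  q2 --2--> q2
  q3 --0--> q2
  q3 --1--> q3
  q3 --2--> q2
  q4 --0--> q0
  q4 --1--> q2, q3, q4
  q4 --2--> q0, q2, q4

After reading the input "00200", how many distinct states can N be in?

5

Start: {q1}
read 0: {q1, q3}
read 0: {q1, q2, q3}
read 2: {q0, q2, q3}
read 0: {q0, q1, q2, q4}
read 0: {q0, q1, q2, q3, q4}
Final reachable set {q0, q1, q2, q3, q4} has 5 states.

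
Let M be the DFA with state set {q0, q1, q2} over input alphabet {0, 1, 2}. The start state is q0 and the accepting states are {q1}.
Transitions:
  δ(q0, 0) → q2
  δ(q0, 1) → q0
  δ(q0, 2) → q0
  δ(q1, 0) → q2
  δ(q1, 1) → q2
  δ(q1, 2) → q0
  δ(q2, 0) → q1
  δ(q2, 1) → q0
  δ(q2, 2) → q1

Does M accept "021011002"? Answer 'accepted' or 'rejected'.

rejected

q0 --0--> q2
q2 --2--> q1
q1 --1--> q2
q2 --0--> q1
q1 --1--> q2
q2 --1--> q0
q0 --0--> q2
q2 --0--> q1
q1 --2--> q0
End in state q0, which is not an accepting state.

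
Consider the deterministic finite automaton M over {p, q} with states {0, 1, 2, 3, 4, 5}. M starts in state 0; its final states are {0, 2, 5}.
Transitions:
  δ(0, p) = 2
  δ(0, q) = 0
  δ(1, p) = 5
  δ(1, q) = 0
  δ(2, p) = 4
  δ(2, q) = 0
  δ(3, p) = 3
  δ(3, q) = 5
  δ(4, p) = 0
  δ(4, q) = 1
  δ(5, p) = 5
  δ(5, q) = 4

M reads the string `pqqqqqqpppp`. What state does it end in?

0 --p--> 2
2 --q--> 0
0 --q--> 0
0 --q--> 0
0 --q--> 0
0 --q--> 0
0 --q--> 0
0 --p--> 2
2 --p--> 4
4 --p--> 0
0 --p--> 2

2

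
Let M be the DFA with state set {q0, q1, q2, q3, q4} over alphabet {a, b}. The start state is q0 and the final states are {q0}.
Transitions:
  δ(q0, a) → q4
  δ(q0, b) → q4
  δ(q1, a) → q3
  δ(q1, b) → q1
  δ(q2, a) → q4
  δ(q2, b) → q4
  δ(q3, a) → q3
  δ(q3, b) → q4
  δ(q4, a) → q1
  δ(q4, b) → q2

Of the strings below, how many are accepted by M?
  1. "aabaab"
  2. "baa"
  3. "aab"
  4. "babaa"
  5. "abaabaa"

"aabaab": rejected
"baa": rejected
"aab": rejected
"babaa": rejected
"abaabaa": rejected

0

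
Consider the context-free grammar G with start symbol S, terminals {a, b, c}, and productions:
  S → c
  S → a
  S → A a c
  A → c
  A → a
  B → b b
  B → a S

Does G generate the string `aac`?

S ⇒ Aac ⇒ aac

yes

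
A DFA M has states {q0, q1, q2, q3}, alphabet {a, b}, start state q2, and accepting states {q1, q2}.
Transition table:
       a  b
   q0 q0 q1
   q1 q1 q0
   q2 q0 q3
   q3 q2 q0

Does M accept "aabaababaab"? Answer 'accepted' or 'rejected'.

rejected

q2 --a--> q0
q0 --a--> q0
q0 --b--> q1
q1 --a--> q1
q1 --a--> q1
q1 --b--> q0
q0 --a--> q0
q0 --b--> q1
q1 --a--> q1
q1 --a--> q1
q1 --b--> q0
End in state q0, which is not an accepting state.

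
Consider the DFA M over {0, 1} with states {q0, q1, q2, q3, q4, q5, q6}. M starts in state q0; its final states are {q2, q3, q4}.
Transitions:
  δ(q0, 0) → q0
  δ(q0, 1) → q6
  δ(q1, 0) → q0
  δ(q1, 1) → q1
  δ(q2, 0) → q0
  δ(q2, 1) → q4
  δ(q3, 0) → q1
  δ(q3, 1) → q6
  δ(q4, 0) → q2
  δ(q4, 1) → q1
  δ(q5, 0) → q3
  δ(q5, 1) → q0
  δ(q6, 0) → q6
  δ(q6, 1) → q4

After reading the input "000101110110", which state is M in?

q0 --0--> q0
q0 --0--> q0
q0 --0--> q0
q0 --1--> q6
q6 --0--> q6
q6 --1--> q4
q4 --1--> q1
q1 --1--> q1
q1 --0--> q0
q0 --1--> q6
q6 --1--> q4
q4 --0--> q2

q2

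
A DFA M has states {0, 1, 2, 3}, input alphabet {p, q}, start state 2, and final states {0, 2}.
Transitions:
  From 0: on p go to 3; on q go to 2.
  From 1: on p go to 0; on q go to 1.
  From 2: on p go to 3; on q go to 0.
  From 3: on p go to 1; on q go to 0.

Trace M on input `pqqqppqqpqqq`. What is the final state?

2 --p--> 3
3 --q--> 0
0 --q--> 2
2 --q--> 0
0 --p--> 3
3 --p--> 1
1 --q--> 1
1 --q--> 1
1 --p--> 0
0 --q--> 2
2 --q--> 0
0 --q--> 2

2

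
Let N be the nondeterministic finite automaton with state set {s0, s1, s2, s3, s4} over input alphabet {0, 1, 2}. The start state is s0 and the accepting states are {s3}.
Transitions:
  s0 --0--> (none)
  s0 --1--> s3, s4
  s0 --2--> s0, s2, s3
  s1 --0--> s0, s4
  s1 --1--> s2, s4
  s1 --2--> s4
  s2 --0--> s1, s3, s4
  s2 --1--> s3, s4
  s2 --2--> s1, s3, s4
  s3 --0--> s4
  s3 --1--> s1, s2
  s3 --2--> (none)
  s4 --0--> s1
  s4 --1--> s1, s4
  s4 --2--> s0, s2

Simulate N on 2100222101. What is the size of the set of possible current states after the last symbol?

Start: {s0}
read 2: {s0, s2, s3}
read 1: {s1, s2, s3, s4}
read 0: {s0, s1, s3, s4}
read 0: {s0, s1, s4}
read 2: {s0, s2, s3, s4}
read 2: {s0, s1, s2, s3, s4}
read 2: {s0, s1, s2, s3, s4}
read 1: {s1, s2, s3, s4}
read 0: {s0, s1, s3, s4}
read 1: {s1, s2, s3, s4}
Final reachable set {s1, s2, s3, s4} has 4 states.

4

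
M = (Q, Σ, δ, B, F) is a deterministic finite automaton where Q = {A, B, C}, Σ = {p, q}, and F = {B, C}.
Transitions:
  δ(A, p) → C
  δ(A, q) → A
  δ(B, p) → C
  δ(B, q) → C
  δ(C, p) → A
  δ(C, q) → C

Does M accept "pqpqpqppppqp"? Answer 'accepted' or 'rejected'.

rejected

B --p--> C
C --q--> C
C --p--> A
A --q--> A
A --p--> C
C --q--> C
C --p--> A
A --p--> C
C --p--> A
A --p--> C
C --q--> C
C --p--> A
End in state A, which is not an accepting state.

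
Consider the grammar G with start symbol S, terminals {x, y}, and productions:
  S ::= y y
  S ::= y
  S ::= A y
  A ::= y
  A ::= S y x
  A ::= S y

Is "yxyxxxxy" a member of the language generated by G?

no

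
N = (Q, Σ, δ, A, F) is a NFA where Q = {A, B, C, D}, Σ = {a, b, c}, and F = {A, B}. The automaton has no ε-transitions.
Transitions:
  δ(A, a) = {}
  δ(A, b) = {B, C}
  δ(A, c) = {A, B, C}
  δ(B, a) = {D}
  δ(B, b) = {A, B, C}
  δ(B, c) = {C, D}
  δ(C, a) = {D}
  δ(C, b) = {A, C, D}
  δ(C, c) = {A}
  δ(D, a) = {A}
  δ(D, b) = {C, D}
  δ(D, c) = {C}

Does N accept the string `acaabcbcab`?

Start: {A}
read a: {}
The reachable set is empty and stays empty for the remaining 9 symbols.
Reachable ∩ accepting = {} — empty.

rejected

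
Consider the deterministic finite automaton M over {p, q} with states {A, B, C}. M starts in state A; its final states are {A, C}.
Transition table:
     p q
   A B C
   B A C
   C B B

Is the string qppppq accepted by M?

A --q--> C
C --p--> B
B --p--> A
A --p--> B
B --p--> A
A --q--> C
End in state C, which is an accepting state.

accepted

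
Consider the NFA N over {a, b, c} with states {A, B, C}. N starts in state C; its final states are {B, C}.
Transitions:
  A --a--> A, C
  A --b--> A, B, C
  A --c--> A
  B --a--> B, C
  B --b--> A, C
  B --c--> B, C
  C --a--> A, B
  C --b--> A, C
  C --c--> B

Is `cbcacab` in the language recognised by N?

Start: {C}
read c: {B}
read b: {A, C}
read c: {A, B}
read a: {A, B, C}
read c: {A, B, C}
read a: {A, B, C}
read b: {A, B, C}
Reachable ∩ accepting = {B, C} — nonempty.

accepted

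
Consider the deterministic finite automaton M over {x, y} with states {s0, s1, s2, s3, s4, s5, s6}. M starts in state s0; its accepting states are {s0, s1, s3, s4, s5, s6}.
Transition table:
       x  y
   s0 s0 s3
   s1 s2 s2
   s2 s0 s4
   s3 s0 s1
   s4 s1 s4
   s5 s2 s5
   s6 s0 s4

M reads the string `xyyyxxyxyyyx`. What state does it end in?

s0

s0 --x--> s0
s0 --y--> s3
s3 --y--> s1
s1 --y--> s2
s2 --x--> s0
s0 --x--> s0
s0 --y--> s3
s3 --x--> s0
s0 --y--> s3
s3 --y--> s1
s1 --y--> s2
s2 --x--> s0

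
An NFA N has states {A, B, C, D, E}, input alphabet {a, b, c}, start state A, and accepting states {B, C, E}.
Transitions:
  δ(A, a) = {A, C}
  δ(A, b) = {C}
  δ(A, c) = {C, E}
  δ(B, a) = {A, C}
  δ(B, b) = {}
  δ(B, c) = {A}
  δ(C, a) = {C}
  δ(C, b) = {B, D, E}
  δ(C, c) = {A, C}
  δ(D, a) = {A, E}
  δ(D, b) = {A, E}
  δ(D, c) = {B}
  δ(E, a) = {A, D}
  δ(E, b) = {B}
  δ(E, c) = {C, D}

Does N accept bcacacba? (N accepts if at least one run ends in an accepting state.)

accepted

Start: {A}
read b: {C}
read c: {A, C}
read a: {A, C}
read c: {A, C, E}
read a: {A, C, D}
read c: {A, B, C, E}
read b: {B, C, D, E}
read a: {A, C, D, E}
Reachable ∩ accepting = {C, E} — nonempty.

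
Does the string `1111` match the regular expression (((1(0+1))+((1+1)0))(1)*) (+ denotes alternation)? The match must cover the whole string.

Split as 11·11: ((1(0+1))+((1+1)0)) matches 11 and (1)* matches 11.

yes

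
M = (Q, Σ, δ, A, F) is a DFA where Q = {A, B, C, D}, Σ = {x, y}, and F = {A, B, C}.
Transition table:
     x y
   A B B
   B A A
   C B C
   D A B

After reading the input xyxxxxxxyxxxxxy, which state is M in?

B

A --x--> B
B --y--> A
A --x--> B
B --x--> A
A --x--> B
B --x--> A
A --x--> B
B --x--> A
A --y--> B
B --x--> A
A --x--> B
B --x--> A
A --x--> B
B --x--> A
A --y--> B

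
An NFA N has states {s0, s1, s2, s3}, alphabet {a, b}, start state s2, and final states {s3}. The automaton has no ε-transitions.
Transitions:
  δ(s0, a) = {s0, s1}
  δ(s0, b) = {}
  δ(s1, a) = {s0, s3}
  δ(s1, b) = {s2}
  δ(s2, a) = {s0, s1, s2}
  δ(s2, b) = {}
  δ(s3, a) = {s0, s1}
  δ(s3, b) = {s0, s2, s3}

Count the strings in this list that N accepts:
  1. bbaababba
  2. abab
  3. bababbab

0

bbaababba: rejected
abab: rejected
bababbab: rejected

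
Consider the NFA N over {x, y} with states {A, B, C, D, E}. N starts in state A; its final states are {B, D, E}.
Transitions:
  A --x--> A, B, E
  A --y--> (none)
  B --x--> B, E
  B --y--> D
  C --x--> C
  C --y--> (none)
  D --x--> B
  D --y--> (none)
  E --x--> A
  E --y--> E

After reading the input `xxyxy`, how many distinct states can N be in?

1

Start: {A}
read x: {A, B, E}
read x: {A, B, E}
read y: {D, E}
read x: {A, B}
read y: {D}
Final reachable set {D} has 1 state.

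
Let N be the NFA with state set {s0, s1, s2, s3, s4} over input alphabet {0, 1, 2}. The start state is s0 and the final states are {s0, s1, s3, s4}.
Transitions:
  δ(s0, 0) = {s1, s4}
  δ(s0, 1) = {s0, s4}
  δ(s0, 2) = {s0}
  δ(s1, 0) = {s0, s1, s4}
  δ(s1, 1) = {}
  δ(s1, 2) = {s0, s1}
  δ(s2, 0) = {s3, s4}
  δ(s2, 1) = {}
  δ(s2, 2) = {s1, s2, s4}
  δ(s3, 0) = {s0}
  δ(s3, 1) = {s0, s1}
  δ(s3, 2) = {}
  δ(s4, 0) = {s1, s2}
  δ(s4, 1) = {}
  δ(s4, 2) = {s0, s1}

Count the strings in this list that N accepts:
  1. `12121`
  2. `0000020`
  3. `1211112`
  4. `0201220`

`12121`: accepted
`0000020`: accepted
`1211112`: accepted
`0201220`: accepted

4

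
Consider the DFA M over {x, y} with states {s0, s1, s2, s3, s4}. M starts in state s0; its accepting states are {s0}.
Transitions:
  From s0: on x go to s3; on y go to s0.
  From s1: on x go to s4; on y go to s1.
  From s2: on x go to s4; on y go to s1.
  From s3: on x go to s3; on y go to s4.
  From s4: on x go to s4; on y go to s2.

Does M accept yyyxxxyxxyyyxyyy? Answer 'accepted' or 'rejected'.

s0 --y--> s0
s0 --y--> s0
s0 --y--> s0
s0 --x--> s3
s3 --x--> s3
s3 --x--> s3
s3 --y--> s4
s4 --x--> s4
s4 --x--> s4
s4 --y--> s2
s2 --y--> s1
s1 --y--> s1
s1 --x--> s4
s4 --y--> s2
s2 --y--> s1
s1 --y--> s1
End in state s1, which is not an accepting state.

rejected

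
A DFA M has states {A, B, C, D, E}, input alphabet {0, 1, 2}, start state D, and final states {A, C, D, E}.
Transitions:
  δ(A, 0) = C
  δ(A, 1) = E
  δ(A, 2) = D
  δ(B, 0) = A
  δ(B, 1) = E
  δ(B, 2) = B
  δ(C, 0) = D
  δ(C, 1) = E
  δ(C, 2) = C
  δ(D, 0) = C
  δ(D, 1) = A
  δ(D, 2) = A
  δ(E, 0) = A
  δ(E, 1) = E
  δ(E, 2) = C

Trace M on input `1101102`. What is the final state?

D

D --1--> A
A --1--> E
E --0--> A
A --1--> E
E --1--> E
E --0--> A
A --2--> D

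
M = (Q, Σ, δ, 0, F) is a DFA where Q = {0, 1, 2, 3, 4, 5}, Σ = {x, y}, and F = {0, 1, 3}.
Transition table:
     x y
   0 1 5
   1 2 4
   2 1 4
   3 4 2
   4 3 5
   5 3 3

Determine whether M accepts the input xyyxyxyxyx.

accepted

0 --x--> 1
1 --y--> 4
4 --y--> 5
5 --x--> 3
3 --y--> 2
2 --x--> 1
1 --y--> 4
4 --x--> 3
3 --y--> 2
2 --x--> 1
End in state 1, which is an accepting state.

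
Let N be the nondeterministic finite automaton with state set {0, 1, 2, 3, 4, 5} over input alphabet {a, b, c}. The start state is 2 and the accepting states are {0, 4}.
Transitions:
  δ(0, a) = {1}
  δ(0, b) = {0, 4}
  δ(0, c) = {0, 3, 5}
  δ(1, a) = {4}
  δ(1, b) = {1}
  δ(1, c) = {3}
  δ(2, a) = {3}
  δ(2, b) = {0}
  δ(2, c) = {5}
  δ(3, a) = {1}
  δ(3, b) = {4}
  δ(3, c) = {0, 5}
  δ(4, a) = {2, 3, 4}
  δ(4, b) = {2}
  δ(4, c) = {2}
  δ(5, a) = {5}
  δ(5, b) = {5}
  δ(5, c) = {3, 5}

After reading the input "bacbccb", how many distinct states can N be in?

1

Start: {2}
read b: {0}
read a: {1}
read c: {3}
read b: {4}
read c: {2}
read c: {5}
read b: {5}
Final reachable set {5} has 1 state.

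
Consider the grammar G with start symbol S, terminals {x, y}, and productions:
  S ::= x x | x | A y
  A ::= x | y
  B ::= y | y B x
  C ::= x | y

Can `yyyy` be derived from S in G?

no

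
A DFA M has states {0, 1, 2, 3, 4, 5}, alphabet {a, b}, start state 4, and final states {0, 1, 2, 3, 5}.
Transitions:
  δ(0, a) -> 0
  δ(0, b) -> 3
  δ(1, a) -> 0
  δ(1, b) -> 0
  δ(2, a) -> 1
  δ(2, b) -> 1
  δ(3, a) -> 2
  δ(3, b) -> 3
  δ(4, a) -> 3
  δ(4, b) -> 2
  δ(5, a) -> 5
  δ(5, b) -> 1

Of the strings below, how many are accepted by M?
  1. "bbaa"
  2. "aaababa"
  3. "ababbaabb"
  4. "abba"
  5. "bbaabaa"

5

"bbaa": accepted
"aaababa": accepted
"ababbaabb": accepted
"abba": accepted
"bbaabaa": accepted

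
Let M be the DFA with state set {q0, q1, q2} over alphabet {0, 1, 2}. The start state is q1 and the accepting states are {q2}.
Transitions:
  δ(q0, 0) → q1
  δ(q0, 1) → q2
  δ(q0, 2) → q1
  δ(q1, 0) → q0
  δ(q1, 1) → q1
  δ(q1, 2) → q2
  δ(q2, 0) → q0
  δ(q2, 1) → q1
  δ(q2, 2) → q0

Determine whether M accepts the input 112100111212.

q1 --1--> q1
q1 --1--> q1
q1 --2--> q2
q2 --1--> q1
q1 --0--> q0
q0 --0--> q1
q1 --1--> q1
q1 --1--> q1
q1 --1--> q1
q1 --2--> q2
q2 --1--> q1
q1 --2--> q2
End in state q2, which is an accepting state.

accepted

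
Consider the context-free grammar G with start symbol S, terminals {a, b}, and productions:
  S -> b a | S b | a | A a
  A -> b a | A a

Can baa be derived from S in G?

yes

S ⇒ Aa ⇒ baa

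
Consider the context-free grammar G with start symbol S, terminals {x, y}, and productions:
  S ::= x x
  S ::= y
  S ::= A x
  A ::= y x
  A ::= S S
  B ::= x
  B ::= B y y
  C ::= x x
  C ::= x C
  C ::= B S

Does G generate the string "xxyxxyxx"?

S ⇒ Ax ⇒ SSx ⇒ xxSx ⇒ xxAxx ⇒ xxSSxx ⇒ xxAxSxx ⇒ xxyxxSxx ⇒ xxyxxyxx

yes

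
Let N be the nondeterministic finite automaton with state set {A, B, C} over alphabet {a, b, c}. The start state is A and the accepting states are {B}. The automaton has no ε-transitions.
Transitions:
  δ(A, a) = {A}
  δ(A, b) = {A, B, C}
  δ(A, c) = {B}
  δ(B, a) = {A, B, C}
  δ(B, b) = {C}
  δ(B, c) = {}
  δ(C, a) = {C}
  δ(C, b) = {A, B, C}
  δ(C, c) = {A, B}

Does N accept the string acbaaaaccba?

Start: {A}
read a: {A}
read c: {B}
read b: {C}
read a: {C}
read a: {C}
read a: {C}
read a: {C}
read c: {A, B}
read c: {B}
read b: {C}
read a: {C}
Reachable ∩ accepting = {} — empty.

rejected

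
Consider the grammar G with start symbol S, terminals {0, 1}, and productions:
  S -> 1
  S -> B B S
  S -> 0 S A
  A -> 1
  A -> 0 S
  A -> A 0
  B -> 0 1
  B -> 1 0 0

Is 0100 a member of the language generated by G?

no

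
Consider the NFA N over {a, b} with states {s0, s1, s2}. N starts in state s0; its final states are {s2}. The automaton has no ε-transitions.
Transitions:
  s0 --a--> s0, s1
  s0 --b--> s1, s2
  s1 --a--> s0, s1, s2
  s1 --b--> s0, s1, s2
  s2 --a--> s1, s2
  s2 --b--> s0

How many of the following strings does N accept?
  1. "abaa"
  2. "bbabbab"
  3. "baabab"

3

"abaa": accepted
"bbabbab": accepted
"baabab": accepted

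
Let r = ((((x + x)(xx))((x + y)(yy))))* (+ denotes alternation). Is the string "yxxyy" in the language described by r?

yxxyy cannot be split into zero or more pieces each matching (((x+x)(xx))((x+y)(yy))).

no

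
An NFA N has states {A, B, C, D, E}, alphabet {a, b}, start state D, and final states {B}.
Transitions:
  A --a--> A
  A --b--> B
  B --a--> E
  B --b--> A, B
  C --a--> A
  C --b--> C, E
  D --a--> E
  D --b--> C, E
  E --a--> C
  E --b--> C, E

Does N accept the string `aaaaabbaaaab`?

accepted

Start: {D}
read a: {E}
read a: {C}
read a: {A}
read a: {A}
read a: {A}
read b: {B}
read b: {A, B}
read a: {A, E}
read a: {A, C}
read a: {A}
read a: {A}
read b: {B}
Reachable ∩ accepting = {B} — nonempty.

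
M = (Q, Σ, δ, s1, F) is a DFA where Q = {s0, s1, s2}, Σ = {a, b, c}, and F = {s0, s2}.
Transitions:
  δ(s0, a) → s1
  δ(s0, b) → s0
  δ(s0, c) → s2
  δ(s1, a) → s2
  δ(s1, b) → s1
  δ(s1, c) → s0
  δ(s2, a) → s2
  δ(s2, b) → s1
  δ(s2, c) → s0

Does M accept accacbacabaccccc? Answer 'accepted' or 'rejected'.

accepted

s1 --a--> s2
s2 --c--> s0
s0 --c--> s2
s2 --a--> s2
s2 --c--> s0
s0 --b--> s0
s0 --a--> s1
s1 --c--> s0
s0 --a--> s1
s1 --b--> s1
s1 --a--> s2
s2 --c--> s0
s0 --c--> s2
s2 --c--> s0
s0 --c--> s2
s2 --c--> s0
End in state s0, which is an accepting state.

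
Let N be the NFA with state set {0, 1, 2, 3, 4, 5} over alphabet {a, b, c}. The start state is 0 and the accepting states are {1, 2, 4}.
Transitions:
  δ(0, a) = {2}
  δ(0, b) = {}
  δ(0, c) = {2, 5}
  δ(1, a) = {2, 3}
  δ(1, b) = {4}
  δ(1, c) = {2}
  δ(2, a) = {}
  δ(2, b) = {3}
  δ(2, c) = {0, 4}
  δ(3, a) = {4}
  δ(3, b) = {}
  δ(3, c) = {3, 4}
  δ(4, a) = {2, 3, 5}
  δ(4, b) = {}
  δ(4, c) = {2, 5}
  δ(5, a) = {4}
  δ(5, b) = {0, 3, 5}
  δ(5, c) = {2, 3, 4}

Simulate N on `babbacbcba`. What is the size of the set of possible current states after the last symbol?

Start: {0}
read b: {}
The reachable set is empty and stays empty for the remaining 9 symbols.
Final reachable set {} has 0 states.

0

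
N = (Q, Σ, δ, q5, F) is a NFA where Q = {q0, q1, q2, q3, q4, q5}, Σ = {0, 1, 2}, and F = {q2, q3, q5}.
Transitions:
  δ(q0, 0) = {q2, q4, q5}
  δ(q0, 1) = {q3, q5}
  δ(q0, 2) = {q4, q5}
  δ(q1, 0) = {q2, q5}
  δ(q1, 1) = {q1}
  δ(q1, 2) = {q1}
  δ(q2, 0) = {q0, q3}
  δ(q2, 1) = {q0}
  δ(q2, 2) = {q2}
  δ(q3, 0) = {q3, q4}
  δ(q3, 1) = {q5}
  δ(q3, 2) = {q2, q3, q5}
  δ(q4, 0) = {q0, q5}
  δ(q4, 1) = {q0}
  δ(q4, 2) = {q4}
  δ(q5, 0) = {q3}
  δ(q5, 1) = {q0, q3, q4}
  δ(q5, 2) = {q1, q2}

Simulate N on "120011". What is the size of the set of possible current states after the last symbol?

4

Start: {q5}
read 1: {q0, q3, q4}
read 2: {q2, q3, q4, q5}
read 0: {q0, q3, q4, q5}
read 0: {q0, q2, q3, q4, q5}
read 1: {q0, q3, q4, q5}
read 1: {q0, q3, q4, q5}
Final reachable set {q0, q3, q4, q5} has 4 states.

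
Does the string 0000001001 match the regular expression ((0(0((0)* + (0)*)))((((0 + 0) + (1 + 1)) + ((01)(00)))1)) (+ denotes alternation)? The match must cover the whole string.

Split as 00000·01001: (0(0((0)*+(0)*))) matches 00000 and ((((0+0)+(1+1))+((01)(00)))1) matches 01001.

yes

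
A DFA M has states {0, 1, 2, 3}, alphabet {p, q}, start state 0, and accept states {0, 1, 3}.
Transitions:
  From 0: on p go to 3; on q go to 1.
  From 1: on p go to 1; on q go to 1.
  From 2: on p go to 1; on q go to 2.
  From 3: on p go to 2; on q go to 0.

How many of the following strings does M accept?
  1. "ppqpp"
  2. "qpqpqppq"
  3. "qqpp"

3

"ppqpp": accepted
"qpqpqppq": accepted
"qqpp": accepted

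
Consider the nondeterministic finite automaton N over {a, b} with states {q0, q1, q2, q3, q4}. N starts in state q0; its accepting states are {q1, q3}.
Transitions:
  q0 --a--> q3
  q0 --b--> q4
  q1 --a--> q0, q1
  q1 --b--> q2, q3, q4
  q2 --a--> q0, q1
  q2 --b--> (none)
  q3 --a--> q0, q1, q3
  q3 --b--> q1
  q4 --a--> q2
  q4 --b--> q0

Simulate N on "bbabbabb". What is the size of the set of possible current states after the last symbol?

5

Start: {q0}
read b: {q4}
read b: {q0}
read a: {q3}
read b: {q1}
read b: {q2, q3, q4}
read a: {q0, q1, q2, q3}
read b: {q1, q2, q3, q4}
read b: {q0, q1, q2, q3, q4}
Final reachable set {q0, q1, q2, q3, q4} has 5 states.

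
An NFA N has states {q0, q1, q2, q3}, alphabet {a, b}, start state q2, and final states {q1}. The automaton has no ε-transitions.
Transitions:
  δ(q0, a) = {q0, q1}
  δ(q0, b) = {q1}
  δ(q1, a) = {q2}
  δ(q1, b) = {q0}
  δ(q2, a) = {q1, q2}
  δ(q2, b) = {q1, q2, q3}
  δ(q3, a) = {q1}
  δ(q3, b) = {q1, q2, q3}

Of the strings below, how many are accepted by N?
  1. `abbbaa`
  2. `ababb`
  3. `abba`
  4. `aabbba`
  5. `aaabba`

`abbbaa`: accepted
`ababb`: accepted
`abba`: accepted
`aabbba`: accepted
`aaabba`: accepted

5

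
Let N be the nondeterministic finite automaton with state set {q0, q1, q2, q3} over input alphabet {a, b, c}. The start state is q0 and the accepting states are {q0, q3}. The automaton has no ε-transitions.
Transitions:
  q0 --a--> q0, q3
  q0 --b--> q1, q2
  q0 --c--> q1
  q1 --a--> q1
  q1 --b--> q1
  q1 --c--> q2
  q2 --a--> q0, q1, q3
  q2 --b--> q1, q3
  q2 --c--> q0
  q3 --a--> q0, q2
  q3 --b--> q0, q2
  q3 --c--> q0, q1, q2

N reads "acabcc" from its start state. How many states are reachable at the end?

Start: {q0}
read a: {q0, q3}
read c: {q0, q1, q2}
read a: {q0, q1, q3}
read b: {q0, q1, q2}
read c: {q0, q1, q2}
read c: {q0, q1, q2}
Final reachable set {q0, q1, q2} has 3 states.

3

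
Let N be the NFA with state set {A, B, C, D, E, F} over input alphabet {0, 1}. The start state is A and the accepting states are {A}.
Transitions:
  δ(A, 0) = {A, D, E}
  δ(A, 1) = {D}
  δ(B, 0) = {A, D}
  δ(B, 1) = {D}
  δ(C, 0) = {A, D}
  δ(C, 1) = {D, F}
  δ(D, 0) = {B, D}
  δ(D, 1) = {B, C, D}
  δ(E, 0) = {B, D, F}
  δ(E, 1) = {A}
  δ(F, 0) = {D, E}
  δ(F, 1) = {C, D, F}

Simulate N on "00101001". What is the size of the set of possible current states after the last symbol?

Start: {A}
read 0: {A, D, E}
read 0: {A, B, D, E, F}
read 1: {A, B, C, D, F}
read 0: {A, B, D, E}
read 1: {A, B, C, D}
read 0: {A, B, D, E}
read 0: {A, B, D, E, F}
read 1: {A, B, C, D, F}
Final reachable set {A, B, C, D, F} has 5 states.

5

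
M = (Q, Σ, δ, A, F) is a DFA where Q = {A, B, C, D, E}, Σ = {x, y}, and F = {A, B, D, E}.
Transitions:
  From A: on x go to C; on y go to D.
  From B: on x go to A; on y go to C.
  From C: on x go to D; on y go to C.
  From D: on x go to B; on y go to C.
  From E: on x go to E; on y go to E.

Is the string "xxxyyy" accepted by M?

A --x--> C
C --x--> D
D --x--> B
B --y--> C
C --y--> C
C --y--> C
End in state C, which is not an accepting state.

rejected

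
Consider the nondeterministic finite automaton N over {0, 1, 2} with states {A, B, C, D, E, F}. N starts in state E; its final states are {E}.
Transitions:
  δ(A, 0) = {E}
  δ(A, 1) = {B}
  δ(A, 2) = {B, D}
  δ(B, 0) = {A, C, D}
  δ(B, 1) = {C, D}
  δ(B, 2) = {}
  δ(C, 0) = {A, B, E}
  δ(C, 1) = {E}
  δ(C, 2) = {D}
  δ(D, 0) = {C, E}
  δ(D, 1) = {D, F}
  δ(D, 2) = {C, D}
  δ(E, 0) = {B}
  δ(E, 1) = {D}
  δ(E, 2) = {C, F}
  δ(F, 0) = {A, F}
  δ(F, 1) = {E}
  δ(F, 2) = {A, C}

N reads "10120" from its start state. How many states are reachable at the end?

5

Start: {E}
read 1: {D}
read 0: {C, E}
read 1: {D, E}
read 2: {C, D, F}
read 0: {A, B, C, E, F}
Final reachable set {A, B, C, E, F} has 5 states.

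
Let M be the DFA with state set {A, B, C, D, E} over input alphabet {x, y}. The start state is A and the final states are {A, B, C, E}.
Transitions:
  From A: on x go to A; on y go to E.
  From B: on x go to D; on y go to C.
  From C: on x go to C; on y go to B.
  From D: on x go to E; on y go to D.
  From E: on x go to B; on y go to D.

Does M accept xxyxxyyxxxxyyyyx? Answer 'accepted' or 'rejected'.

accepted

A --x--> A
A --x--> A
A --y--> E
E --x--> B
B --x--> D
D --y--> D
D --y--> D
D --x--> E
E --x--> B
B --x--> D
D --x--> E
E --y--> D
D --y--> D
D --y--> D
D --y--> D
D --x--> E
End in state E, which is an accepting state.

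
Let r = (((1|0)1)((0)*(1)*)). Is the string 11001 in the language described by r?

Split as 11·001: ((1|0)1) matches 11 and ((0)*(1)*) matches 001.

yes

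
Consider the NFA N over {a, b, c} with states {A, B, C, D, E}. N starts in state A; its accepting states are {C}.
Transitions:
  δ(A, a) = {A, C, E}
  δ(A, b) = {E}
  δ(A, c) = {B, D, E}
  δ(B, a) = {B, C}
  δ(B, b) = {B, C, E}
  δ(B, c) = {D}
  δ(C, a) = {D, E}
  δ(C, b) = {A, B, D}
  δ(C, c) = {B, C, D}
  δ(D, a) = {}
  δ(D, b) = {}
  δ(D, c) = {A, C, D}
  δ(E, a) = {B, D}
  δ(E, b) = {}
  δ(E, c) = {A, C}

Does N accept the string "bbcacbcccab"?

Start: {A}
read b: {E}
read b: {}
The reachable set is empty and stays empty for the remaining 9 symbols.
Reachable ∩ accepting = {} — empty.

rejected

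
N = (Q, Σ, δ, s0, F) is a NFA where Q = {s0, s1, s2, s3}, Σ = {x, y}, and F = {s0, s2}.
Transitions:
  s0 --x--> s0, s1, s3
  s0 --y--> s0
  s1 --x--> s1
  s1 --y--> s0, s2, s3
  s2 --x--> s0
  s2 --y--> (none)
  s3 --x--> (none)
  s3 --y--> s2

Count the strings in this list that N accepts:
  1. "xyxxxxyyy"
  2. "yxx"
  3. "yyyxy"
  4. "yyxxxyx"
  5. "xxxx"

5

"xyxxxxyyy": accepted
"yxx": accepted
"yyyxy": accepted
"yyxxxyx": accepted
"xxxx": accepted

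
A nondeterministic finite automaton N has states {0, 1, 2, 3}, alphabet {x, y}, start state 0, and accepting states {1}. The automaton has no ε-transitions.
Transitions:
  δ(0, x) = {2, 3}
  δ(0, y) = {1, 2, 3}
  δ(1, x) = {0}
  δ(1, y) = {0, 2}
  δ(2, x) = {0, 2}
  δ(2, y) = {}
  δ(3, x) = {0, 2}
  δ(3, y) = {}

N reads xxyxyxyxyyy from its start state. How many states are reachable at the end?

Start: {0}
read x: {2, 3}
read x: {0, 2}
read y: {1, 2, 3}
read x: {0, 2}
read y: {1, 2, 3}
read x: {0, 2}
read y: {1, 2, 3}
read x: {0, 2}
read y: {1, 2, 3}
read y: {0, 2}
read y: {1, 2, 3}
Final reachable set {1, 2, 3} has 3 states.

3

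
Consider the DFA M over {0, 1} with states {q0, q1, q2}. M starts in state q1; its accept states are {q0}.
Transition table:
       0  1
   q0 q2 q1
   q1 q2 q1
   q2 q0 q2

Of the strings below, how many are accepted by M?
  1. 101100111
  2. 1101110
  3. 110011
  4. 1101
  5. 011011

101100111: rejected
1101110: accepted
110011: rejected
1101: rejected
011011: rejected

1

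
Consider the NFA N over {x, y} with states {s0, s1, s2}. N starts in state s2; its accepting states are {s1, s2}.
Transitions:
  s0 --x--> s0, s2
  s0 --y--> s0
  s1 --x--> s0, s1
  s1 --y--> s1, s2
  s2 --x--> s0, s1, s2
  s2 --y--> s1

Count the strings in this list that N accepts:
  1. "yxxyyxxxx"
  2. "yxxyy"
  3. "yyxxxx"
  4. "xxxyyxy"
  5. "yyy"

"yxxyyxxxx": accepted
"yxxyy": accepted
"yyxxxx": accepted
"xxxyyxy": accepted
"yyy": accepted

5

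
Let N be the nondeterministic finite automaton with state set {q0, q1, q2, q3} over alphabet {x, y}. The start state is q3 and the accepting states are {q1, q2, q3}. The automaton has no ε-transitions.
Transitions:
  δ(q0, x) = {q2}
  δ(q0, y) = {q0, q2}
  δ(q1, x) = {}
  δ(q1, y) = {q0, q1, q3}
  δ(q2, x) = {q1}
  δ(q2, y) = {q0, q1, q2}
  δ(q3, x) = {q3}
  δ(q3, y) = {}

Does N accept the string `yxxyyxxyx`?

rejected

Start: {q3}
read y: {}
The reachable set is empty and stays empty for the remaining 8 symbols.
Reachable ∩ accepting = {} — empty.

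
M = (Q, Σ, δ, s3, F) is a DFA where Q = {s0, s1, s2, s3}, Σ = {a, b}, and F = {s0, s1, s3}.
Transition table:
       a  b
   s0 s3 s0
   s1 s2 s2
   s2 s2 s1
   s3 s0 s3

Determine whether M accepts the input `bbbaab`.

s3 --b--> s3
s3 --b--> s3
s3 --b--> s3
s3 --a--> s0
s0 --a--> s3
s3 --b--> s3
End in state s3, which is an accepting state.

accepted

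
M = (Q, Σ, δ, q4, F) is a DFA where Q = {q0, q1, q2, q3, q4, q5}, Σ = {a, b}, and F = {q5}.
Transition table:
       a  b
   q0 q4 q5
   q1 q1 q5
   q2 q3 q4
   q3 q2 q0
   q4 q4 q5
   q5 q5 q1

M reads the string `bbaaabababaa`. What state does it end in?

q4 --b--> q5
q5 --b--> q1
q1 --a--> q1
q1 --a--> q1
q1 --a--> q1
q1 --b--> q5
q5 --a--> q5
q5 --b--> q1
q1 --a--> q1
q1 --b--> q5
q5 --a--> q5
q5 --a--> q5

q5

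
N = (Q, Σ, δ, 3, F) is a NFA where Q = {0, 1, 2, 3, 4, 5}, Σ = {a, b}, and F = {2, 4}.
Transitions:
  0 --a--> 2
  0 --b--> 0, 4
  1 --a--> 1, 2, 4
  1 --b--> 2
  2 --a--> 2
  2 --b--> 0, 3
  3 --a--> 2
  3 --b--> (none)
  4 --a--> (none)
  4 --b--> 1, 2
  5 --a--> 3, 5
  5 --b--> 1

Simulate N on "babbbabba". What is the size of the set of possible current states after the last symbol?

Start: {3}
read b: {}
The reachable set is empty and stays empty for the remaining 8 symbols.
Final reachable set {} has 0 states.

0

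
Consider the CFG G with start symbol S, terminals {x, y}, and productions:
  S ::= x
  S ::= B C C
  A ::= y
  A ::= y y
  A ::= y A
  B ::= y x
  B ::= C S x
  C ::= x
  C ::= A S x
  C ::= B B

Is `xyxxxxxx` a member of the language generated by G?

S ⇒ BCC ⇒ CSxCC ⇒ xSxCC ⇒ xBCCxCC ⇒ xyxCCxCC ⇒ xyxxCxCC ⇒ xyxxxxCC ⇒ xyxxxxxC ⇒ xyxxxxxx

yes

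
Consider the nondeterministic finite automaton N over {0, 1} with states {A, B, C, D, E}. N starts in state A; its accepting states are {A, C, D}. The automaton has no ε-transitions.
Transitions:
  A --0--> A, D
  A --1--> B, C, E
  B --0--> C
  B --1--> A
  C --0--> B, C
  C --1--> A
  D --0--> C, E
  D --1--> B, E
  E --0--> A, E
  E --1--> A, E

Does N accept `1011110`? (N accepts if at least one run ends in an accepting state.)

Start: {A}
read 1: {B, C, E}
read 0: {A, B, C, E}
read 1: {A, B, C, E}
read 1: {A, B, C, E}
read 1: {A, B, C, E}
read 1: {A, B, C, E}
read 0: {A, B, C, D, E}
Reachable ∩ accepting = {A, C, D} — nonempty.

accepted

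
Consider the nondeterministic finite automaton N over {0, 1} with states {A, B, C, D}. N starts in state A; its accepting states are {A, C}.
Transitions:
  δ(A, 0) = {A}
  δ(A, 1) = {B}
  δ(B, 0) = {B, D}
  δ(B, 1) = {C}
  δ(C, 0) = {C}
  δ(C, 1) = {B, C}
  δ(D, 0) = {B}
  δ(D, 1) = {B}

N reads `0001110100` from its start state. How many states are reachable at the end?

3

Start: {A}
read 0: {A}
read 0: {A}
read 0: {A}
read 1: {B}
read 1: {C}
read 1: {B, C}
read 0: {B, C, D}
read 1: {B, C}
read 0: {B, C, D}
read 0: {B, C, D}
Final reachable set {B, C, D} has 3 states.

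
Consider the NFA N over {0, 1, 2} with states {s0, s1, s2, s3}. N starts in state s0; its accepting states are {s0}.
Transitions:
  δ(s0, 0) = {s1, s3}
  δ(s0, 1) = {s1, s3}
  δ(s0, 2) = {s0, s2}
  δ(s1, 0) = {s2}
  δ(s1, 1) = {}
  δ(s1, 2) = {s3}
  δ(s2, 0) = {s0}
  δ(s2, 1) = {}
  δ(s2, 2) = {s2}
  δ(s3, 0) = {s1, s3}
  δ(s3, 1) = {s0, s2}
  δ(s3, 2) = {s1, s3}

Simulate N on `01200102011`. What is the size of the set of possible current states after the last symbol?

Start: {s0}
read 0: {s1, s3}
read 1: {s0, s2}
read 2: {s0, s2}
read 0: {s0, s1, s3}
read 0: {s1, s2, s3}
read 1: {s0, s2}
read 0: {s0, s1, s3}
read 2: {s0, s1, s2, s3}
read 0: {s0, s1, s2, s3}
read 1: {s0, s1, s2, s3}
read 1: {s0, s1, s2, s3}
Final reachable set {s0, s1, s2, s3} has 4 states.

4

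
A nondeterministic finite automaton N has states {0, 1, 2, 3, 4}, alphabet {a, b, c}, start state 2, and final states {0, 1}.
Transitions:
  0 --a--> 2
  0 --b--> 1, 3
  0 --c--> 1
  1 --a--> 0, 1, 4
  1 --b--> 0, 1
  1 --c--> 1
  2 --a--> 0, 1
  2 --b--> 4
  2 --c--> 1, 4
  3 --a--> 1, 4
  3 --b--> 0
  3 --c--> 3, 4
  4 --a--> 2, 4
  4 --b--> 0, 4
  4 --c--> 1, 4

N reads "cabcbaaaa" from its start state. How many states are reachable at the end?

4

Start: {2}
read c: {1, 4}
read a: {0, 1, 2, 4}
read b: {0, 1, 3, 4}
read c: {1, 3, 4}
read b: {0, 1, 4}
read a: {0, 1, 2, 4}
read a: {0, 1, 2, 4}
read a: {0, 1, 2, 4}
read a: {0, 1, 2, 4}
Final reachable set {0, 1, 2, 4} has 4 states.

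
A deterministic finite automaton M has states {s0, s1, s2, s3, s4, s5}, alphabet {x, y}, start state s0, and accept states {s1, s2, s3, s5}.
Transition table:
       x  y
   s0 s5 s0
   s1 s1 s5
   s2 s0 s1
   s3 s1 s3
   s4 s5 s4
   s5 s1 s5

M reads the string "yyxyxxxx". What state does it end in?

s0 --y--> s0
s0 --y--> s0
s0 --x--> s5
s5 --y--> s5
s5 --x--> s1
s1 --x--> s1
s1 --x--> s1
s1 --x--> s1

s1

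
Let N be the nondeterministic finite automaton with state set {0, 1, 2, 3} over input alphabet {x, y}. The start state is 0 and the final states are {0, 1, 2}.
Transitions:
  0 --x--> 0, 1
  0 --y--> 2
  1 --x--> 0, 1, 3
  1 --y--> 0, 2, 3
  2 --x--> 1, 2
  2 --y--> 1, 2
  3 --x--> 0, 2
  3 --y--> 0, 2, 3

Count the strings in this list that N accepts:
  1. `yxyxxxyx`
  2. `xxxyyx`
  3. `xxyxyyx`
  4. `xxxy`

`yxyxxxyx`: accepted
`xxxyyx`: accepted
`xxyxyyx`: accepted
`xxxy`: accepted

4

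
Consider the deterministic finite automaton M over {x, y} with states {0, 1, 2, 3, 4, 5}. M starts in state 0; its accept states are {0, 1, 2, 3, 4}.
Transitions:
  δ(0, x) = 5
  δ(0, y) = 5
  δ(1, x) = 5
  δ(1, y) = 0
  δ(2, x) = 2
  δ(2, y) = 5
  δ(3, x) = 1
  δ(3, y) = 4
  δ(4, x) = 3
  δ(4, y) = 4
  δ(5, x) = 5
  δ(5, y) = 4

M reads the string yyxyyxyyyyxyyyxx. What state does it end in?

0 --y--> 5
5 --y--> 4
4 --x--> 3
3 --y--> 4
4 --y--> 4
4 --x--> 3
3 --y--> 4
4 --y--> 4
4 --y--> 4
4 --y--> 4
4 --x--> 3
3 --y--> 4
4 --y--> 4
4 --y--> 4
4 --x--> 3
3 --x--> 1

1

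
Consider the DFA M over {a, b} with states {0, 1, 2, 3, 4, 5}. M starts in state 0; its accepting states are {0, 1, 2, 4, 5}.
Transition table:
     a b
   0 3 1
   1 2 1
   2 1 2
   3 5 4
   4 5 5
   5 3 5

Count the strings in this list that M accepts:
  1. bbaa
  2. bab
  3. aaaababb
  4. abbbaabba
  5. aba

bbaa: accepted
bab: accepted
aaaababb: accepted
abbbaabba: rejected
aba: accepted

4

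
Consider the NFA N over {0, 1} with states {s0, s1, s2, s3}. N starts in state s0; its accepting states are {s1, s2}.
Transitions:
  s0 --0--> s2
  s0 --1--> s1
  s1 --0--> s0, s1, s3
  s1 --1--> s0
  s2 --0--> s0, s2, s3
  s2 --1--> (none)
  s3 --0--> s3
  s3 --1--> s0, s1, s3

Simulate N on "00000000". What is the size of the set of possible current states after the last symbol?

Start: {s0}
read 0: {s2}
read 0: {s0, s2, s3}
read 0: {s0, s2, s3}
read 0: {s0, s2, s3}
read 0: {s0, s2, s3}
read 0: {s0, s2, s3}
read 0: {s0, s2, s3}
read 0: {s0, s2, s3}
Final reachable set {s0, s2, s3} has 3 states.

3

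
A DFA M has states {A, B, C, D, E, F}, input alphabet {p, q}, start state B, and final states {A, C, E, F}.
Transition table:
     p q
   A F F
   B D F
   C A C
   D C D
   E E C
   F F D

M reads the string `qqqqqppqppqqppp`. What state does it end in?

F

B --q--> F
F --q--> D
D --q--> D
D --q--> D
D --q--> D
D --p--> C
C --p--> A
A --q--> F
F --p--> F
F --p--> F
F --q--> D
D --q--> D
D --p--> C
C --p--> A
A --p--> F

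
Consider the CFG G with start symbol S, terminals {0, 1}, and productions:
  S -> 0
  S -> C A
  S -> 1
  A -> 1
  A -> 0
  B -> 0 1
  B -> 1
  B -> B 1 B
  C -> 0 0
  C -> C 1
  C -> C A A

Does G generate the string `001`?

S ⇒ CA ⇒ 00A ⇒ 001

yes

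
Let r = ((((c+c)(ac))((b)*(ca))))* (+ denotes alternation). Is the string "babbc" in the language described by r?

no

babbc cannot be split into zero or more pieces each matching (((c+c)(ac))((b)*(ca))).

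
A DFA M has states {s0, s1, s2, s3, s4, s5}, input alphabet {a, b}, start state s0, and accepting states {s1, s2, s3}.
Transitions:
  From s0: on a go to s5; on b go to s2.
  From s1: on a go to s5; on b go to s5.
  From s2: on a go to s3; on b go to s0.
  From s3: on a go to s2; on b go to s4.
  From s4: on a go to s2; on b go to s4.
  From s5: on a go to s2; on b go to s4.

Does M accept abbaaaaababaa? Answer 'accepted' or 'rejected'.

accepted

s0 --a--> s5
s5 --b--> s4
s4 --b--> s4
s4 --a--> s2
s2 --a--> s3
s3 --a--> s2
s2 --a--> s3
s3 --a--> s2
s2 --b--> s0
s0 --a--> s5
s5 --b--> s4
s4 --a--> s2
s2 --a--> s3
End in state s3, which is an accepting state.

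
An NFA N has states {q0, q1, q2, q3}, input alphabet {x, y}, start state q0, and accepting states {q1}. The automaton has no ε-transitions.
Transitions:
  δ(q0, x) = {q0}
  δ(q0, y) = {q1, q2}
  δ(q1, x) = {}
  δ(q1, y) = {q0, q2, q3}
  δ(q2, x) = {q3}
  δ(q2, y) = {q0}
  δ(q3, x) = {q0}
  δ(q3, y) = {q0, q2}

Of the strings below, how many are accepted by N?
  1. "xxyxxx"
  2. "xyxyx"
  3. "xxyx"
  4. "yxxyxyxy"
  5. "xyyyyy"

2

"xxyxxx": rejected
"xyxyx": rejected
"xxyx": rejected
"yxxyxyxy": accepted
"xyyyyy": accepted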